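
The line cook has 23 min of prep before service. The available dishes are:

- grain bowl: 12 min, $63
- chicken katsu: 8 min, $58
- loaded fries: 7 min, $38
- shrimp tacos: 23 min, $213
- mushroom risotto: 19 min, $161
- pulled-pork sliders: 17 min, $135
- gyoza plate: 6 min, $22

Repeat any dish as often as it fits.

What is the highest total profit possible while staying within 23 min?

213

Taking shrimp tacos: 23 min used, 213 in profit.
Every other selection either busts 23 min or fails to beat 213.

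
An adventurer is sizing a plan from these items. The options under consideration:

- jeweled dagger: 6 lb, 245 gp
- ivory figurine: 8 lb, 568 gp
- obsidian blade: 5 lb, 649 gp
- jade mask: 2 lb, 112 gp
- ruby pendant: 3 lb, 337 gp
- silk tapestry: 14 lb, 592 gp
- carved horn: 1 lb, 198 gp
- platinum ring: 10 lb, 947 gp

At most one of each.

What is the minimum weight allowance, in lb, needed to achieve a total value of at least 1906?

Look for the lowest-weight combination reaching 1906.
obsidian blade + ruby pendant + platinum ring: 1933 value at 18 lb.
Any bundle with less than 18 lb falls short of 1906.

18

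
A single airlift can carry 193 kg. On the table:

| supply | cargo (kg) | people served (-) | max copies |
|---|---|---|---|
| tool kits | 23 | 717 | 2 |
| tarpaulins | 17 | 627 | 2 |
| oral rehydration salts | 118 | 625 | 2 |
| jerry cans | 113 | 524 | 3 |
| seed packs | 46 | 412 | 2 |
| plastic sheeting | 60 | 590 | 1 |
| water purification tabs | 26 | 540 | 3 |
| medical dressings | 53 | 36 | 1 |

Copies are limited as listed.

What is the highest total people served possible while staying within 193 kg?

4358

Greedy by ratio would take 2×tool kits + 2×tarpaulins + 3×water purification tabs: 158 kg used, total 4308.
Replace water purification tabs with plastic sheeting: the trade gains 50 net, giving 4358 at 192 kg.
Nothing else within 193 kg beats 4358.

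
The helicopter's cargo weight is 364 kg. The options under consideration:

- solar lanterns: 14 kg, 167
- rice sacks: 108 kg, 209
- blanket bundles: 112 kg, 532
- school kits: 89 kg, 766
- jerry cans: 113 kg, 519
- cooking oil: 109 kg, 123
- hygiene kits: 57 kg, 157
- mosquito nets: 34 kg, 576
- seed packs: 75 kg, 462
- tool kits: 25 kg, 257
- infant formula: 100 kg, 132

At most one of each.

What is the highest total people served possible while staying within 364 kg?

2760

Density check — mosquito nets 16.94, solar lanterns 11.93, tool kits 10.28 are the best per kg.
Solar lanterns + blanket bundles + school kits + mosquito nets + seed packs + tool kits uses 349 of the 364 kg and totals 2760.
Every other selection either busts 364 kg or fails to beat 2760.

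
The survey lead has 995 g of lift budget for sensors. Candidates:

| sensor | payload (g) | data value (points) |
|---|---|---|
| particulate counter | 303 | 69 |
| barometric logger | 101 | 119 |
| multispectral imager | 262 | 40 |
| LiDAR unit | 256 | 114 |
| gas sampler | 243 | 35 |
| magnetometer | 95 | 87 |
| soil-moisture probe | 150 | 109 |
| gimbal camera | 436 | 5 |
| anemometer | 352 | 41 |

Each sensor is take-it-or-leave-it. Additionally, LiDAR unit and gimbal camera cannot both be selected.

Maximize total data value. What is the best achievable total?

By data value per g: barometric logger 1.18, magnetometer 0.92, soil-moisture probe 0.73, LiDAR unit 0.45 lead.
Best packing: particulate counter + barometric logger + LiDAR unit + magnetometer + soil-moisture probe — 905 g, 498 total.
That's the maximum — no feasible swap from here does better than 498.

498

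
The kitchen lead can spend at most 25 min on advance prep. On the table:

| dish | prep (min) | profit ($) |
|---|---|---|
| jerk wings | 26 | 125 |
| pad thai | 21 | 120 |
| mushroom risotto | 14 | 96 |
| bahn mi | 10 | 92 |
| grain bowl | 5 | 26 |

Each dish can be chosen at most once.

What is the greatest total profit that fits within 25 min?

188

Mushroom risotto + bahn mi uses 24 of the 25 min and totals 188.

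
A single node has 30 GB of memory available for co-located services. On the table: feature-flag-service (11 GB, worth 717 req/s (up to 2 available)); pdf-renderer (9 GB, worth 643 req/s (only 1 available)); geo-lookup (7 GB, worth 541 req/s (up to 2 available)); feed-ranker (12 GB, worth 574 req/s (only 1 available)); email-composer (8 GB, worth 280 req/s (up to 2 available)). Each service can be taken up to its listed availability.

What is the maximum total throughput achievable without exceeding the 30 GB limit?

1975

Taking the top-ratio services first gives pdf-renderer + 2×geo-lookup for 1725 (23 GB).
Dropping pdf-renderer and geo-lookup frees 16 GB; slotting in 2×feature-flag-service (22 GB) lifts the total to 1975 at 29 GB.
Nothing else within 30 GB beats 1975.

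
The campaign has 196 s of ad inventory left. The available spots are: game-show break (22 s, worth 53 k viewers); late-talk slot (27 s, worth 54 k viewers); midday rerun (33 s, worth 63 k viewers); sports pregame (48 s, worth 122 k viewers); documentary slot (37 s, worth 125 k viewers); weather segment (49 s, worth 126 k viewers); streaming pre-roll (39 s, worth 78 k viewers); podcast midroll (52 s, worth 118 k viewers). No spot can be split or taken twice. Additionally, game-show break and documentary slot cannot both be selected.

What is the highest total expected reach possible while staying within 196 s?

Best packing: sports pregame + documentary slot + weather segment + podcast midroll — 186 s, 491 total.

491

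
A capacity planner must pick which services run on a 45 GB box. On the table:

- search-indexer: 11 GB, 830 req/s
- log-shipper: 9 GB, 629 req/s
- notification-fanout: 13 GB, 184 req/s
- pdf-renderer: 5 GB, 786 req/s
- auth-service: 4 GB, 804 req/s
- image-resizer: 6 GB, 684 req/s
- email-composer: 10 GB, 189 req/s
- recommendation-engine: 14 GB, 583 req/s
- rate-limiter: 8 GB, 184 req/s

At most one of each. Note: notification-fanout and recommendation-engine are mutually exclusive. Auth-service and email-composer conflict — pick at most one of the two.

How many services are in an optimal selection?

6

Best achievable throughput is 3917.
search-indexer + log-shipper + pdf-renderer + auth-service + image-resizer + rate-limiter hits 3917 at 43 GB.
Every optimal selection uses 6 services.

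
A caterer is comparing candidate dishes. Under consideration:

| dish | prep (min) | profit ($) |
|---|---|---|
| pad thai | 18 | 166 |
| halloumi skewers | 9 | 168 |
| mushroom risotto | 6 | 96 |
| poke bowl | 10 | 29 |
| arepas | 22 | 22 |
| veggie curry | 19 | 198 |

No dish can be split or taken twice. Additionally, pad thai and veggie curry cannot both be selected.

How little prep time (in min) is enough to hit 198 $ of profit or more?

15

Minimise min subject to total profit ≥ 198.
halloumi skewers + mushroom risotto: 264 profit at 15 min.
Any bundle with less than 15 min falls short of 198.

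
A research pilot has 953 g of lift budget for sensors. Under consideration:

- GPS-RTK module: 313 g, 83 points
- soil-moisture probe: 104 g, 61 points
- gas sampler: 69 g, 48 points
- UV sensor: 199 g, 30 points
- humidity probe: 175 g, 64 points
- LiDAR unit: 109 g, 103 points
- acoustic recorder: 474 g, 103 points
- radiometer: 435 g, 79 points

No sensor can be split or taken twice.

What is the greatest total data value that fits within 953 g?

379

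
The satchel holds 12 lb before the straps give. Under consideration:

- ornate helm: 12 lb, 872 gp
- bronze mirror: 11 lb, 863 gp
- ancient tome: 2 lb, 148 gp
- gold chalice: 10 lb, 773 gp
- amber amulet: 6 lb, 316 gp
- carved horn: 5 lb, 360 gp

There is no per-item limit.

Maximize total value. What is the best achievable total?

By value per lb: bronze mirror 78.45, gold chalice 77.30, ancient tome 74.00, ornate helm 72.67 lead.
Taking the top-ratio items first gives bronze mirror for 863 (11 lb).
Replace bronze mirror with ancient tome + gold chalice: the trade gains 58 net, giving 921 at 12 lb.

921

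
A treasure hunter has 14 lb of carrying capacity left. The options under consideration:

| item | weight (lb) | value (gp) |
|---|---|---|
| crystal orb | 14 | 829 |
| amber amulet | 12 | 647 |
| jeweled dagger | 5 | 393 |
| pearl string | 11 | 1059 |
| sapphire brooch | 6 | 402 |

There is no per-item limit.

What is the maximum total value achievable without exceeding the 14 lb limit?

1059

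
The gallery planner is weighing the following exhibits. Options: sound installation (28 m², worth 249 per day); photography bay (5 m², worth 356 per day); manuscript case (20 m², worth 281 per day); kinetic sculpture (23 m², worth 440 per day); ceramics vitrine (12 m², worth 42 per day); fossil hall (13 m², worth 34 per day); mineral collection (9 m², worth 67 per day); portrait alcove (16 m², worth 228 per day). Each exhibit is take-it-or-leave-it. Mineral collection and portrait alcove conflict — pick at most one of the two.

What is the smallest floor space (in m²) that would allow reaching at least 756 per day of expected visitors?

28

Look for the lowest-floor combination reaching 756.
photography bay + kinetic sculpture reaches 796 using 28 m².
Below 28 m² the best achievable stays under 756.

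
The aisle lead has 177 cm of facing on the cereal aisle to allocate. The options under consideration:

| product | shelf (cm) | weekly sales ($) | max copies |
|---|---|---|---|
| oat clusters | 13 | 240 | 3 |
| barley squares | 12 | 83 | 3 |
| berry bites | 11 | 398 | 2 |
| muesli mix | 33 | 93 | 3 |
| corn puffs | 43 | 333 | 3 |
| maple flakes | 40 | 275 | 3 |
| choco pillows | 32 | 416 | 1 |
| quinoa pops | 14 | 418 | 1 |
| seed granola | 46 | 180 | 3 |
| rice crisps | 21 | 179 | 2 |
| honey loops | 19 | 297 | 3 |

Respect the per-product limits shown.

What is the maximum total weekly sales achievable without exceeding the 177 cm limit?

3324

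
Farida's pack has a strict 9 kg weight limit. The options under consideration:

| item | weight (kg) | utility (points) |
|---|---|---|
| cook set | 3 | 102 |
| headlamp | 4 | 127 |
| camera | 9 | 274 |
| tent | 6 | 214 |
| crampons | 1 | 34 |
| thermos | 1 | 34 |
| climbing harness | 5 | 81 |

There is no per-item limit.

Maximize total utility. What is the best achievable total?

316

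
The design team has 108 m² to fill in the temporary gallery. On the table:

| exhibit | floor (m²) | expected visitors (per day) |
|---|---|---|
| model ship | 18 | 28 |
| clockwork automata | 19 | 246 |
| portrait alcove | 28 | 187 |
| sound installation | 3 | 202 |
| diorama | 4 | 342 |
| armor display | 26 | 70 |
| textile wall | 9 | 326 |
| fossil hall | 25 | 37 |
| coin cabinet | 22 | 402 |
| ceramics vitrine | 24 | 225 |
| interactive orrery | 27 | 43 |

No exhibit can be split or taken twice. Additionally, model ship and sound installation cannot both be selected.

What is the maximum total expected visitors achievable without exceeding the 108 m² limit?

1813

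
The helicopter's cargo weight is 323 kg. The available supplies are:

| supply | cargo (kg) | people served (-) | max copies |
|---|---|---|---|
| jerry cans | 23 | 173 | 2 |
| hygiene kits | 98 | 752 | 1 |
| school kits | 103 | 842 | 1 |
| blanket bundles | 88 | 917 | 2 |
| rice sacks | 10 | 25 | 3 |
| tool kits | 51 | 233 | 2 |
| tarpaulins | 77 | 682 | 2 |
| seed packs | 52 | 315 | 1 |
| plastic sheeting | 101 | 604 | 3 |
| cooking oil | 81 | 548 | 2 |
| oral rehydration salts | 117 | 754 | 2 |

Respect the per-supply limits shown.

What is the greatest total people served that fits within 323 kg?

Taking the top-ratio supplies first gives 2×jerry cans + 2×blanket bundles + 2×rice sacks + tarpaulins for 2912 (319 kg).
Replace 2×rice sacks and tarpaulins with hygiene kits: the trade gains 20 net, giving 2932 at 320 kg.

2932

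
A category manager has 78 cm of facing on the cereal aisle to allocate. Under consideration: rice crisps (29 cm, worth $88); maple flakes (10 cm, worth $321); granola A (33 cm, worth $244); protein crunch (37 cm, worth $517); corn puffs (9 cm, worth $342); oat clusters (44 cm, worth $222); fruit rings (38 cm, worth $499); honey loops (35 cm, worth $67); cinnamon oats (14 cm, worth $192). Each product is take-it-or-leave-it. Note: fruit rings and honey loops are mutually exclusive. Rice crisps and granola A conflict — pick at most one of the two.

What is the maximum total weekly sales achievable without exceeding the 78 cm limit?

Density check — corn puffs 38.00, maple flakes 32.10, protein crunch 13.97 are the best per cm.
Taking maple flakes + protein crunch + corn puffs + cinnamon oats: 70 cm used, 1372 in weekly sales.
Runner-up maple flakes + corn puffs + fruit rings + cinnamon oats tops out at 1354.

1372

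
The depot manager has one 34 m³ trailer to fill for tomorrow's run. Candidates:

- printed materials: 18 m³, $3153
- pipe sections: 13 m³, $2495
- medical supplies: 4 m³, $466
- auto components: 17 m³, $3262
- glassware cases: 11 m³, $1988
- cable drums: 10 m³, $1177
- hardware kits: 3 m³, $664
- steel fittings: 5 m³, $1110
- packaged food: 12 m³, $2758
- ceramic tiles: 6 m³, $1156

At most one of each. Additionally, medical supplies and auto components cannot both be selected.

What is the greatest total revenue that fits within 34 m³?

Greedy by ratio would take medical supplies + hardware kits + steel fittings + packaged food + ceramic tiles: 30 m³ used, total 6154.
Dropping medical supplies and hardware kits and ceramic tiles frees 13 m³; slotting in auto components (17 m³) lifts the total to 7130 at 34 m³.
An exhaustive check of the 1024 subsets confirms 7130.

7130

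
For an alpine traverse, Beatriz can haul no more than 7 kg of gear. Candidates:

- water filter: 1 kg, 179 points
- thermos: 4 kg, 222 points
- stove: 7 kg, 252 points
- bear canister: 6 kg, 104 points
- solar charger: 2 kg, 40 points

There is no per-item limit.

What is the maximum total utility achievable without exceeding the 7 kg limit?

1253

Best packing: 7×water filter — 7 kg, 1253 total.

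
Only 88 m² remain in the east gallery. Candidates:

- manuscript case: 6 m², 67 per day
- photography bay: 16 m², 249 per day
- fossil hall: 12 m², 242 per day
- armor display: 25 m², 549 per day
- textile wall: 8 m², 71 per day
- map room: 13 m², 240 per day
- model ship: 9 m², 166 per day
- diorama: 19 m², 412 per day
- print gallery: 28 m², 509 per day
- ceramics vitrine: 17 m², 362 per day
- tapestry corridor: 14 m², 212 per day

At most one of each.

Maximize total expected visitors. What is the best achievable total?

1805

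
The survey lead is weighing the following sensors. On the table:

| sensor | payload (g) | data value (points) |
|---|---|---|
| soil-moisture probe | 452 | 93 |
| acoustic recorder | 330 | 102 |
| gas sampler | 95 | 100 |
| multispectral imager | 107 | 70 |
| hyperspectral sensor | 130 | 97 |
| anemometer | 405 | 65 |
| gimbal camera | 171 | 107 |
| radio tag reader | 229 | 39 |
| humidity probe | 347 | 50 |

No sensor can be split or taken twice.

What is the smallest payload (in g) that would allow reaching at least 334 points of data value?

503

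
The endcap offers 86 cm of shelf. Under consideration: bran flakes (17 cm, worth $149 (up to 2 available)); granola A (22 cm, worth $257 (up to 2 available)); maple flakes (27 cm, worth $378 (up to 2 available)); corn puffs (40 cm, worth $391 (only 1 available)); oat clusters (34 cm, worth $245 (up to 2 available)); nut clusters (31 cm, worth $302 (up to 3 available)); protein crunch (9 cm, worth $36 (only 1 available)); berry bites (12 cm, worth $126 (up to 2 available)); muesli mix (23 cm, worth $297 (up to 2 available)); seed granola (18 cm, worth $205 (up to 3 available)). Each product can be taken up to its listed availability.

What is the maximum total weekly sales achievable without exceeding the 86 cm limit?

1098

A density-first pass picks 2×maple flakes + protein crunch + muesli mix — 1089 at 86 cm.
The 36 cm tied up in maple flakes and protein crunch is better spent on berry bites + muesli mix — total rises to 1098 (85 cm).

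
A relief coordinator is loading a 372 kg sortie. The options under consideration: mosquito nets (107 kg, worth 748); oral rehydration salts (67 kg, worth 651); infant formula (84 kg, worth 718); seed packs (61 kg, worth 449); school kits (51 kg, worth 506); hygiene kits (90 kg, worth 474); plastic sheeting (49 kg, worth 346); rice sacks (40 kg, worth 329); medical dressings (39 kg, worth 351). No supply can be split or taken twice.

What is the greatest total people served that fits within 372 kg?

Density check — school kits 9.92, oral rehydration salts 9.72, medical dressings 9.00 are the best per kg.
Taking the top-ratio supplies first gives oral rehydration salts + infant formula + seed packs + school kits + rice sacks + medical dressings for 3004 (342 kg).
Replace rice sacks and medical dressings with mosquito nets: the trade gains 68 net, giving 3072 at 370 kg.
Runner-up mosquito nets + oral rehydration salts + seed packs + school kits + rice sacks + medical dressings tops out at 3034.

3072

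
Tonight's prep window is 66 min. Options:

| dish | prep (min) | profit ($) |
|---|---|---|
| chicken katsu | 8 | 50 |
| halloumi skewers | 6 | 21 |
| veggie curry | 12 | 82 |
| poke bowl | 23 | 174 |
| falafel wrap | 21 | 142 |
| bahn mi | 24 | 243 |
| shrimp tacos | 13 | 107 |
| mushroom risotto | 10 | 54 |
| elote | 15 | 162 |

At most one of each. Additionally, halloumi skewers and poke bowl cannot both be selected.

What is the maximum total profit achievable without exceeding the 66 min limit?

594

The ratio ordering already packs tightly: veggie curry + bahn mi + shrimp tacos + elote, 64 min, 594.
No other feasible combination exceeds 594.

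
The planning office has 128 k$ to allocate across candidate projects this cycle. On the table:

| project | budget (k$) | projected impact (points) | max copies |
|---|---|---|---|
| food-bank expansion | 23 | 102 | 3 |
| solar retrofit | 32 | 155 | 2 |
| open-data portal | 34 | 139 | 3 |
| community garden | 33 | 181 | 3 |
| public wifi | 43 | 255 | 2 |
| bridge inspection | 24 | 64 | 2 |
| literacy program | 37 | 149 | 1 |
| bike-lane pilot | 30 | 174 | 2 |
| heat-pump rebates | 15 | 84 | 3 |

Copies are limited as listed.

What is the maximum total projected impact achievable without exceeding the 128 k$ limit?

710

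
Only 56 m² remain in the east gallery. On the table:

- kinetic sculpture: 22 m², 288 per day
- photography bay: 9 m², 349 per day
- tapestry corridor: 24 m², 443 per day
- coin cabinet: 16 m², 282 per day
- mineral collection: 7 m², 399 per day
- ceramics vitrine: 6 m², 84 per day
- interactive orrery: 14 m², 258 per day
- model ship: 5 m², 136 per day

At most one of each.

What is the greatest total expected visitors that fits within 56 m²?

The ratio heuristic lands on photography bay + tapestry corridor + mineral collection + ceramics vitrine + model ship (1411) but leaves 5 m² idle.
Replace ceramics vitrine and model ship with coin cabinet: the trade gains 62 net, giving 1473 at 56 m².
The closest alternative, photography bay + tapestry corridor + mineral collection + interactive orrery, reaches only 1449.

1473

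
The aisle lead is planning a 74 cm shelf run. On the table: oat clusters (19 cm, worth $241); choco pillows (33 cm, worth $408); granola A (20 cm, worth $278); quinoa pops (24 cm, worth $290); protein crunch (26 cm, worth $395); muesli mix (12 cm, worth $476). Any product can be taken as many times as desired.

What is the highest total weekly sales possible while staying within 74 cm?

2856

6×muesli mix uses 72 of the 74 cm and totals 2856.
That's the maximum — no swap from here does better than 2856.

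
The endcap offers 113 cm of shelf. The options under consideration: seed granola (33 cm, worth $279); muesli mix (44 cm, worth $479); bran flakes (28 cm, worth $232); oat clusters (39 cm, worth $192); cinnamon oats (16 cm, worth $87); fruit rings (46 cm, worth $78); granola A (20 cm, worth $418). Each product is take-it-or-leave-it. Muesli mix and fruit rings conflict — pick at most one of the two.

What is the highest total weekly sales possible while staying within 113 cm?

1263

Ranking by ratio (weekly sales/cm): granola A 20.90, muesli mix 10.89, seed granola 8.45.
Taking seed granola + muesli mix + cinnamon oats + granola A: 113 cm used, 1263 in weekly sales.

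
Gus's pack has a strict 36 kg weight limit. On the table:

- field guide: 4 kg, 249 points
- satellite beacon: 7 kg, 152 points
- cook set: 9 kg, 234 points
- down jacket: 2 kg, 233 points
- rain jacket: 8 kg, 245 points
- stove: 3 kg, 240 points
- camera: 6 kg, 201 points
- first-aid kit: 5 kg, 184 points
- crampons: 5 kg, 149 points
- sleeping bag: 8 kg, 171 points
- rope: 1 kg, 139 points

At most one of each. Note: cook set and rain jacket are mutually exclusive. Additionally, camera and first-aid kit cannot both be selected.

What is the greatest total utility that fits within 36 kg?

1610

By utility per kg: rope 139.00, down jacket 116.50, stove 80.00, field guide 62.25 lead.
Field guide + down jacket + rain jacket + stove + first-aid kit + crampons + sleeping bag + rope uses 36 of the 36 kg and totals 1610.
No other feasible combination exceeds 1610.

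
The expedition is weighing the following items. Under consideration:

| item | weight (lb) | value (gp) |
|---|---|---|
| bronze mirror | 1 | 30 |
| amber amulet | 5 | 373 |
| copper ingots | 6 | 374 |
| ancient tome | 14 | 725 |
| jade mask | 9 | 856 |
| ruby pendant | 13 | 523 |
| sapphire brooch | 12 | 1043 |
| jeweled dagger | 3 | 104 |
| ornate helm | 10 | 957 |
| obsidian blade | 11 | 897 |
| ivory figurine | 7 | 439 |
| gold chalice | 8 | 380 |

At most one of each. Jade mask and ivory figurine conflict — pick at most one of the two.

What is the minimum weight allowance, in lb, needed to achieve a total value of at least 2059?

24

Need the lightest bundle worth ≥ 2059.
Taking amber amulet + jade mask + ornate helm gives 2186 (≥ 2059) for 24 lb.
Any bundle with less than 24 lb falls short of 2059.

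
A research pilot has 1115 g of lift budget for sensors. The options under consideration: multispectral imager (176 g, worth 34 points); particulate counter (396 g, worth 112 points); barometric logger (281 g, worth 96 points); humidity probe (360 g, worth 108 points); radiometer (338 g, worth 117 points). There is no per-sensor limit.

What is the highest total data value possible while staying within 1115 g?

Density check — radiometer 0.35, barometric logger 0.34, humidity probe 0.30 are the best per g.
Best packing: 3×radiometer — 1014 g, 351 total.
Every other selection either busts 1115 g or fails to beat 351.

351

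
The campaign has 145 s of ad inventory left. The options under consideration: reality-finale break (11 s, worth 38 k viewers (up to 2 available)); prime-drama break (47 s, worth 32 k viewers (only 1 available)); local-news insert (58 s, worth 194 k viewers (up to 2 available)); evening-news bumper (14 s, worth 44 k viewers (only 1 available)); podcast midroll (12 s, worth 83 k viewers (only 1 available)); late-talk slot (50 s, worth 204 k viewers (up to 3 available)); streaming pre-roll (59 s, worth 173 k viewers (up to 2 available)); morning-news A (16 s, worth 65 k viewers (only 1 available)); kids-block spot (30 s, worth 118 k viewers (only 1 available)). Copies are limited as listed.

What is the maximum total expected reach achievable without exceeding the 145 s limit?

609

The ratio heuristic lands on reality-finale break + podcast midroll + 2×late-talk slot + morning-news A (594) but leaves 6 s idle.
The 27 s tied up in reality-finale break and morning-news A is better spent on kids-block spot — total rises to 609 (142 s).
That's the maximum — no swap from here does better than 609.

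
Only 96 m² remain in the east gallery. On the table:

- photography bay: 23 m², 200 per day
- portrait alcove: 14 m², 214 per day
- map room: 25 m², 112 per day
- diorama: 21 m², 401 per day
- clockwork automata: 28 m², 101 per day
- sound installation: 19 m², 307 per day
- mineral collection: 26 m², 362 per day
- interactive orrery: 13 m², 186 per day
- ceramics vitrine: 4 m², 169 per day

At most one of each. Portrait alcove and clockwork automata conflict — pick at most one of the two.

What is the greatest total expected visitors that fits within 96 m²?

Best packing: photography bay + portrait alcove + diorama + sound installation + interactive orrery + ceramics vitrine — 94 m², 1477 total.

1477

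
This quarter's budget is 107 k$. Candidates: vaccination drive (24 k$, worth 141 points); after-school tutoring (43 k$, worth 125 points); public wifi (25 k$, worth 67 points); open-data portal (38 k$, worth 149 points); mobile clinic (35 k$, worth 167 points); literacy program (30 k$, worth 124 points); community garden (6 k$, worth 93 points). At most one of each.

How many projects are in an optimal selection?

Best achievable projected impact is 550.
For example vaccination drive + open-data portal + mobile clinic + community garden achieves it, using 103 k$.
Every optimal selection uses 4 projects.

4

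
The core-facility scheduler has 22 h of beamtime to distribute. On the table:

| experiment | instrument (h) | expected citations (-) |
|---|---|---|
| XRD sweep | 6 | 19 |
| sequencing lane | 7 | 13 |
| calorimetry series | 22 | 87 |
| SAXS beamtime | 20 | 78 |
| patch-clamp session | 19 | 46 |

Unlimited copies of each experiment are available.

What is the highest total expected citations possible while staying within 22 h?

By expected citations per h: calorimetry series 3.95, SAXS beamtime 3.90, XRD sweep 3.17, patch-clamp session 2.42 lead.
The ratio ordering already packs tightly: calorimetry series, 22 h, 87.
Nothing else within 22 h beats 87.

87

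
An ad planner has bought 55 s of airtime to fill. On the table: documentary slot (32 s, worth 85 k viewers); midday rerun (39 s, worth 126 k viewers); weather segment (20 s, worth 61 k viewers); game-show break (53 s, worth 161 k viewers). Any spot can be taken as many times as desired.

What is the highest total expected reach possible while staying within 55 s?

161

A density-first pass picks midday rerun — 126 at 39 s.
The 39 s tied up in midday rerun is better spent on game-show break — total rises to 161 (53 s).
The spare 2 s is too small for any remaining spot, and no exchange beats 161.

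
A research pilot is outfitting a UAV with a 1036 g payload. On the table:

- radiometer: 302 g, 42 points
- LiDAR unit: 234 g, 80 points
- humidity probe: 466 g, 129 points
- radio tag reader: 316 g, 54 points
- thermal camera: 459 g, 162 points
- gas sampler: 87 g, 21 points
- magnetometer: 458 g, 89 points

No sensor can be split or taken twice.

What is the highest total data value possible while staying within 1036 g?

312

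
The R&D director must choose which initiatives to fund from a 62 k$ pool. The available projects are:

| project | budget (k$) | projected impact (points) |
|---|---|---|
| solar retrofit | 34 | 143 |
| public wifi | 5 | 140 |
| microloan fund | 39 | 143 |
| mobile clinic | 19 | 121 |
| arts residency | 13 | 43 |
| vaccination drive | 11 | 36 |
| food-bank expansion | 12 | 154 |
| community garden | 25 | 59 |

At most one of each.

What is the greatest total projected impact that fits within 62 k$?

494

Public wifi + mobile clinic + arts residency + vaccination drive + food-bank expansion uses 60 of the 62 k$ and totals 494.
An exhaustive check of the 256 subsets confirms 494.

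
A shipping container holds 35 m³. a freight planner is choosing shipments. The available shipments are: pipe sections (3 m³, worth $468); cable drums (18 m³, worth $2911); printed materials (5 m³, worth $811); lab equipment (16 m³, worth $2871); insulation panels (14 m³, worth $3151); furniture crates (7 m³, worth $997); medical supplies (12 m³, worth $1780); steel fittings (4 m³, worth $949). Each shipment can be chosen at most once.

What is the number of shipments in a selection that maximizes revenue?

The maximum revenue within 35 m³ is 6971.
lab equipment + insulation panels + steel fittings hits 6971 at 34 m³.
Every optimal selection uses 3 shipments.

3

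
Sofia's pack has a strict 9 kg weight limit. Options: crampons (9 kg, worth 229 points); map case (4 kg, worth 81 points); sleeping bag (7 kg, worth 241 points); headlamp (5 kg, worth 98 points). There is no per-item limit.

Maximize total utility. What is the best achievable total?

Taking sleeping bag: 7 kg used, 241 in utility.
Every other selection either busts 9 kg or fails to beat 241.

241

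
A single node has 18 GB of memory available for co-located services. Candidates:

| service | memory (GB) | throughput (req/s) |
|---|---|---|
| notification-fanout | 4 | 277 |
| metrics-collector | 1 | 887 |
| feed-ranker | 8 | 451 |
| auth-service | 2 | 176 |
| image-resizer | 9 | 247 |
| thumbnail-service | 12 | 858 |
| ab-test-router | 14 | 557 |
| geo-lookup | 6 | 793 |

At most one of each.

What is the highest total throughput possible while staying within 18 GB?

By throughput per GB: metrics-collector 887.00, geo-lookup 132.17, auth-service 88.00 lead.
A density-first pass picks notification-fanout + metrics-collector + auth-service + geo-lookup — 2133 at 13 GB.
Replace notification-fanout with feed-ranker: the trade gains 174 net, giving 2307 at 17 GB.
No other feasible combination exceeds 2307.

2307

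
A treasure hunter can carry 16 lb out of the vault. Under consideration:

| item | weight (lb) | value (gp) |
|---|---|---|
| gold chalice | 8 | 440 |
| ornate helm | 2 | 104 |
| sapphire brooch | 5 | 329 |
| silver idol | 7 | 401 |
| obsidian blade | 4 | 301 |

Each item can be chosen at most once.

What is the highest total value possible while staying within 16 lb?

1031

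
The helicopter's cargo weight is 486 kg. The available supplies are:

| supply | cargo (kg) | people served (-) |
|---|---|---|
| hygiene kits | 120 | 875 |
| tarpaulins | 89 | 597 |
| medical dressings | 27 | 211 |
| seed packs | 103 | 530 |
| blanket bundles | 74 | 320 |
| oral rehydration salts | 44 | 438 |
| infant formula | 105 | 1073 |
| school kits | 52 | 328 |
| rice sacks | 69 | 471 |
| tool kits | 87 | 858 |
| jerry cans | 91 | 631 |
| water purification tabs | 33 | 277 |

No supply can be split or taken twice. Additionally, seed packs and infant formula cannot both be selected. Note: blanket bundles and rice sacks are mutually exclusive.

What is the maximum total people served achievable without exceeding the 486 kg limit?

4203

By people served per kg: infant formula 10.22, oral rehydration salts 9.95, tool kits 9.86, water purification tabs 8.39 lead.
The ratio ordering already packs tightly: hygiene kits + medical dressings + oral rehydration salts + infant formula + rice sacks + tool kits + water purification tabs, 485 kg, 4203.
Nothing else feasible within 486 kg beats 4203.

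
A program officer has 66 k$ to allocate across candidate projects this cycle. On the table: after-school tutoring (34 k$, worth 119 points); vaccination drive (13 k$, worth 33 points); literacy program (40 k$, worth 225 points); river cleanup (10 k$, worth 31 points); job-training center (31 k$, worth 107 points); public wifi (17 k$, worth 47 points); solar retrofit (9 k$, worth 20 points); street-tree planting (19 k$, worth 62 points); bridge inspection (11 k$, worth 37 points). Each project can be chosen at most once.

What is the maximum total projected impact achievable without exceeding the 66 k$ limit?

Density check — literacy program 5.62, after-school tutoring 3.50, job-training center 3.45 are the best per k$.
A density-first pass picks literacy program + river cleanup + bridge inspection — 293 at 61 k$.
The 10 k$ tied up in river cleanup is better spent on vaccination drive — total rises to 295 (64 k$).

295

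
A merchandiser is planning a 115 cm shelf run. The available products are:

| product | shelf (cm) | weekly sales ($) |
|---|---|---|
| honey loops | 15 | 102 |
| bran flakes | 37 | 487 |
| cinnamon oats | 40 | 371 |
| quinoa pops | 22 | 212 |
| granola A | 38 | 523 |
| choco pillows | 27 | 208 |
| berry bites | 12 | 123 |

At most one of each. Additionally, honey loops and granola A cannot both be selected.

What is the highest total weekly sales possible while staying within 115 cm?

1381

By weekly sales per cm: granola A 13.76, bran flakes 13.16, berry bites 10.25, quinoa pops 9.64 lead.
Greedy by ratio would take bran flakes + quinoa pops + granola A + berry bites: 109 cm used, total 1345.
Dropping quinoa pops and berry bites frees 34 cm; slotting in cinnamon oats (40 cm) lifts the total to 1381 at 115 cm.
Next best is bran flakes + quinoa pops + granola A + berry bites at 1345 (109 cm) — short by 36.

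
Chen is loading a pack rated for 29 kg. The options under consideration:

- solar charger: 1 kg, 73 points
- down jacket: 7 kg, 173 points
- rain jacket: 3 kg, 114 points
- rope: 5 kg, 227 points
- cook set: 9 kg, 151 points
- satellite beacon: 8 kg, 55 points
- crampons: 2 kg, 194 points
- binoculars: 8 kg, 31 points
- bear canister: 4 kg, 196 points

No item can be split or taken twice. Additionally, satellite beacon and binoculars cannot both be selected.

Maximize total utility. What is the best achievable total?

Density check — crampons 97.00, solar charger 73.00, bear canister 49.00 are the best per kg.
Taking the top-ratio items first gives solar charger + down jacket + rain jacket + rope + crampons + bear canister for 977 (22 kg).
The 3 kg tied up in rain jacket is better spent on cook set — total rises to 1014 (28 kg).
The closest alternative, solar charger + down jacket + rain jacket + rope + crampons + bear canister, reaches only 977.

1014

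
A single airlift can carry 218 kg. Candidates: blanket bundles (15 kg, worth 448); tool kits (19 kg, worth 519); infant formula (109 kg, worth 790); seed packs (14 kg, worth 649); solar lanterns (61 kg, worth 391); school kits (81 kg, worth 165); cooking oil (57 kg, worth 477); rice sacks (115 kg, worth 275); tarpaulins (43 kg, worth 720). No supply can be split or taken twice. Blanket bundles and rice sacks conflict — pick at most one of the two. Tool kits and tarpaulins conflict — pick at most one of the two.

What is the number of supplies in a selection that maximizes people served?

5

Optimal total is 2883.
For example blanket bundles + tool kits + infant formula + seed packs + cooking oil achieves it, using 214 kg.
Every optimal selection uses 5 supplies.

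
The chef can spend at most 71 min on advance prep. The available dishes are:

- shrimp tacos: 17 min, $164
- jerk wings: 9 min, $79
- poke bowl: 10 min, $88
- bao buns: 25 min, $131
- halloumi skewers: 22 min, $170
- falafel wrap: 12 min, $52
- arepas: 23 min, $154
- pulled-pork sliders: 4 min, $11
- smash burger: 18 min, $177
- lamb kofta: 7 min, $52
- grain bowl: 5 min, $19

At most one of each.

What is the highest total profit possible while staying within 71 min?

Filling by ratio: shrimp tacos + jerk wings + poke bowl + pulled-pork sliders + smash burger + lamb kofta + grain bowl for 590, with 1 min left unused.
Dropping jerk wings and lamb kofta and grain bowl frees 21 min; slotting in halloumi skewers (22 min) lifts the total to 610 at 71 min.
That's the maximum — no swap from here does better than 610.

610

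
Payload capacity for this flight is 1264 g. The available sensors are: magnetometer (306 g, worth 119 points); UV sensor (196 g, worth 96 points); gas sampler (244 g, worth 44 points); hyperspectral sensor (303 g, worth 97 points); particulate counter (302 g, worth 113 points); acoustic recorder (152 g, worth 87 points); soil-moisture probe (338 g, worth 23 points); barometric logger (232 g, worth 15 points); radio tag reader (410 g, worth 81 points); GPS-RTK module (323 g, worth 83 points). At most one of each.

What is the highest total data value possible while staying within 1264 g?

512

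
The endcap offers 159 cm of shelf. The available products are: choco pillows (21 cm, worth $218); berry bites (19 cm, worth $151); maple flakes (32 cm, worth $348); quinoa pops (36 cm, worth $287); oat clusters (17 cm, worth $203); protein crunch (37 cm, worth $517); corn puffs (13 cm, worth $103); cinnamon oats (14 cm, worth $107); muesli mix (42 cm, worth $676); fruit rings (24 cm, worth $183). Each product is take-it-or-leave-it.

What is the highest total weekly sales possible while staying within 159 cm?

Density check — muesli mix 16.10, protein crunch 13.97, oat clusters 11.94 are the best per cm.
A density-first pass picks choco pillows + maple flakes + oat clusters + protein crunch + muesli mix — 1962 at 149 cm.
Replace oat clusters with corn puffs + cinnamon oats: the trade gains 7 net, giving 1969 at 159 cm.
That's the maximum — no swap from here does better than 1969.

1969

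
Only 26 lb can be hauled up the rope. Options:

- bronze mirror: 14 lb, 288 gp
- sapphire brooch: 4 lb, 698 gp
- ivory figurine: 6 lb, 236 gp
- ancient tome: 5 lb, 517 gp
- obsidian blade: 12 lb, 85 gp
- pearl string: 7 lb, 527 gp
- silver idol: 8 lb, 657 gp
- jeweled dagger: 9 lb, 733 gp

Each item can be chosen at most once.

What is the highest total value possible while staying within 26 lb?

2605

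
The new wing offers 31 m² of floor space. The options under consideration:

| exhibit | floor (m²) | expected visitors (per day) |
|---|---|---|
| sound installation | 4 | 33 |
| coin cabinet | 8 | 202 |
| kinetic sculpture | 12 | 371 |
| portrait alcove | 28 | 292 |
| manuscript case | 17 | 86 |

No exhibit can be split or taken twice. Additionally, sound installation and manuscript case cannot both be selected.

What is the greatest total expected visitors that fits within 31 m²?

606

Ranking by ratio (expected visitors/m²): kinetic sculpture 30.92, coin cabinet 25.25, portrait alcove 10.43, sound installation 8.25.
Taking sound installation + coin cabinet + kinetic sculpture: 24 m² used, 606 in expected visitors.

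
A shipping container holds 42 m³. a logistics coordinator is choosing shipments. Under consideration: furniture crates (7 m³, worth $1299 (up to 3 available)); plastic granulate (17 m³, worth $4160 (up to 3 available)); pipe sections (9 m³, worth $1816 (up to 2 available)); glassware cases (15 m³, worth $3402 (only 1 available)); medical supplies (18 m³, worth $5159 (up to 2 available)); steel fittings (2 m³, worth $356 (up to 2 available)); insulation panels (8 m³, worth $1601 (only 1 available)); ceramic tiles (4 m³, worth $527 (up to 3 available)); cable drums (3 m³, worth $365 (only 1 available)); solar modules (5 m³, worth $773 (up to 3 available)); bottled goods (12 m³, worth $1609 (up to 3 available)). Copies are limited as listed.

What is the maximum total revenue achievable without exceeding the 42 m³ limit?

11201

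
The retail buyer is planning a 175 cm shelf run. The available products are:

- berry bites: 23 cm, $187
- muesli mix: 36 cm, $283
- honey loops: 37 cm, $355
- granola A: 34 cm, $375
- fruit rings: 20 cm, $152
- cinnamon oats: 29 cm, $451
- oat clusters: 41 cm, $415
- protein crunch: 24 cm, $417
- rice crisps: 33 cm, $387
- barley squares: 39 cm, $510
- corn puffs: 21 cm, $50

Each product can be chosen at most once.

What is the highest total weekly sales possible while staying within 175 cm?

2180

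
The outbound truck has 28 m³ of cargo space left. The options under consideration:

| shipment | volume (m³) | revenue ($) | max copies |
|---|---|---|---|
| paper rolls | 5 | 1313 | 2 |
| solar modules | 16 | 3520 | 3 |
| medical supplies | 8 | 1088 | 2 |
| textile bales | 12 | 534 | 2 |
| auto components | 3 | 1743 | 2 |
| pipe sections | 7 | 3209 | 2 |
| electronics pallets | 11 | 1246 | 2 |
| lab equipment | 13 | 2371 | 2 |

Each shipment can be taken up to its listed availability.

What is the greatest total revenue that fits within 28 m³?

Density check — auto components 581.00, pipe sections 458.43, paper rolls 262.60 are the best per m³.
Paper rolls + 2×auto components + 2×pipe sections uses 25 of the 28 m³ and totals 11217.

11217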